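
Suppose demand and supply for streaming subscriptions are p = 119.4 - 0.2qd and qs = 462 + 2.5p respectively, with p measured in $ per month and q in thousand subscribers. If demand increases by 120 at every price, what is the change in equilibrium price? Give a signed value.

Δp = 16

Solving each curve for q: qd = 597 - 5p.
Equating demand and supply, 597 - 5p = 462 + 2.5p gives 7.5p = 135, so p* = 18.
Plugging p* into demand: q* = 597 - 5(18) = 507.
After the shift, demand is qd = 717 - 5p.
New equilibrium: 255 = 7.5p, so p = 34 and q = 547.
Δp = 34 - 18 = 16.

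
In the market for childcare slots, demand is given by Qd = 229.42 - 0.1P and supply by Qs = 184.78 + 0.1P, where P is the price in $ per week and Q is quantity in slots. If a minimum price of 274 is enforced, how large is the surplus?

Evaluating both curves at the floor price 274 gives Qd = 202.02, Qs = 212.18.
Surplus = Qs - Qd = 212.18 - 202.02 = 10.16.

Surplus = 10.16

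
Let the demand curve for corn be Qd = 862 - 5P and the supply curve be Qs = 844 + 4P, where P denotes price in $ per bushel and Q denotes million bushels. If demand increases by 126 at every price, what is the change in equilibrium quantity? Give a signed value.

ΔQ = 56

The market clears where 862 - 5P = 844 + 4P. Rearranging, 9P = 18, hence P* = 2.
From the demand curve, Q* = 862 - 5(2) = 852.
After the shift, demand is Qd = 988 - 5P.
New equilibrium: 144 = 9P, so P = 16 and Q = 908.
ΔQ = 908 - 852 = 56.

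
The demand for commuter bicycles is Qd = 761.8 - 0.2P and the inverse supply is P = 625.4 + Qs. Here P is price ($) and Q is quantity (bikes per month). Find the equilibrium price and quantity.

P* = 1156, Q* = 530.6

Solving each curve for Q: Qs = -625.4 + P.
At equilibrium Qd = Qs, so 761.8 - 0.2P = -625.4 + P; collecting terms, 1387.2 = 1.2P and P* = 1156.
Substitute back: Q* = 761.8 - 0.2(1156) = 530.6.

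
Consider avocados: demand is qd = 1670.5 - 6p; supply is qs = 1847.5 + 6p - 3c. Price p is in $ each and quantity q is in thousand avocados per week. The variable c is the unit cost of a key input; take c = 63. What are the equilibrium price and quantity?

With c = 63, supply is qs = 1658.5 + 6p.
The market clears where 1670.5 - 6p = 1658.5 + 6p. Rearranging, 12p = 12, hence p* = 1.
Substitute back: q* = 1670.5 - 6(1) = 1664.5.

p* = 1, q* = 1664.5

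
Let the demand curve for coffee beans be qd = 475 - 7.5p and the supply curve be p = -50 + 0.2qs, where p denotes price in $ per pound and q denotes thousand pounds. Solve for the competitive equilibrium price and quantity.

p* = 18, q* = 340

Rewriting in direct form: qs = 250 + 5p.
Set qd = qs: 475 - 7.5p = 250 + 5p, so 225 = 12.5p and p* = 18.
From the demand curve, q* = 475 - 7.5(18) = 340.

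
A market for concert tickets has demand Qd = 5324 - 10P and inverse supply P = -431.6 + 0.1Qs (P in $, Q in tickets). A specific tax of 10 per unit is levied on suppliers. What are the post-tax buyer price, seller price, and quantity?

P_b = 55.4, P_s = 45.4, Q = 4770

Rewriting in direct form: Qs = 4316 + 10P.
With a tax of 10 on suppliers, they supply based on the net price P_s = P_b - 10, so Qs = 4216 + 10P_b.
Equate demand and the shifted supply: 5324 - 10P_b = 4216 + 10P_b, giving 20P_b = 1108, so P_b = 55.4.
Then P_s = 55.4 - 10 = 45.4 and Q = 5324 - 10(55.4) = 4770.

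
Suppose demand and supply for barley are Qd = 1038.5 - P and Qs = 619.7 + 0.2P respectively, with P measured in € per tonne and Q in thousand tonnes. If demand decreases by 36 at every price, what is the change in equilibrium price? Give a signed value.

At equilibrium Qd = Qs, so 1038.5 - P = 619.7 + 0.2P; collecting terms, 418.8 = 1.2P and P* = 349.
From the demand curve, Q* = 1038.5 - 349 = 689.5.
After the shift, demand is Qd = 1002.5 - P.
Re-solving, 1.2P = 382.8 gives P = 319 and Q = 683.5.
ΔP = 319 - 349 = -30.

ΔP = -30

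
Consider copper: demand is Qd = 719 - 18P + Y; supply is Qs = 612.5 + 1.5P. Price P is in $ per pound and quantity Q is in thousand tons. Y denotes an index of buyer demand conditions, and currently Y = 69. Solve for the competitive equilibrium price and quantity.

P* = 9, Q* = 626

With Y = 69, demand is Qd = 788 - 18P.
Equating demand and supply, 788 - 18P = 612.5 + 1.5P gives 19.5P = 175.5, so P* = 9.
Plugging P* into demand: Q* = 788 - 18(9) = 626.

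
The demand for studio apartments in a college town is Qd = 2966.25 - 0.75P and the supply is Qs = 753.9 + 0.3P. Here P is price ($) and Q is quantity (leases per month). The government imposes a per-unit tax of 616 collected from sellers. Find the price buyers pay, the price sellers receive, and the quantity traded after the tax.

P_b = 2283, P_s = 1667, Q = 1254

With a tax of 616 on sellers, they supply based on the net price P_s = P_b - 616, so Qs = 569.1 + 0.3P_b.
Set Qd = Qs: 2966.25 - 0.75P_b = 569.1 + 0.3P_b, so 2397.15 = 1.05P_b and P_b = 2283.
So P_s = 1667 and the quantity traded is Q = 2966.25 - 0.75(2283) = 1254.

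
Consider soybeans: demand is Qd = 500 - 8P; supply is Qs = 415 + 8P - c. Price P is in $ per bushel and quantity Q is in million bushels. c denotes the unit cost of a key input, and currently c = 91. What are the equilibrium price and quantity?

With c = 91, supply is Qs = 324 + 8P.
The market clears where 500 - 8P = 324 + 8P. Rearranging, 16P = 176, hence P* = 11.
Substitute back: Q* = 500 - 8(11) = 412.

P* = 11, Q* = 412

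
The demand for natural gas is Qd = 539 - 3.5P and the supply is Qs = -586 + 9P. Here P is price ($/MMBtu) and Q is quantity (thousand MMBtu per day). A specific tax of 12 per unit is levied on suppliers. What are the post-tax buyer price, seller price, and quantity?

The tax drives a wedge P_b - P_s = 12. Substituting P_s = P_b - 12 into supply: Qs = -694 + 9P_b.
Market clearing requires 539 - 3.5P_b = -694 + 9P_b; hence 1233 = 12.5P_b and P_b = 98.64.
So P_s = 86.64 and the quantity traded is Q = 539 - 3.5(98.64) = 193.76.

P_b = 98.64, P_s = 86.64, Q = 193.76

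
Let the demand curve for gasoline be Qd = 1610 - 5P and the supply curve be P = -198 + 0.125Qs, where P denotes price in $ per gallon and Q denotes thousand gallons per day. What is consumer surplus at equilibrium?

Consumer surplus = 256000

Solving each curve for Q: Qs = 1584 + 8P.
At equilibrium Qd = Qs, so 1610 - 5P = 1584 + 8P; collecting terms, 26 = 13P and P* = 2.
Then Q* = 1610 - 5(2) = 1600.
Demand choke price (Qd = 0): P = 1610/5 = 322. Consumer surplus = ½ × (322 - 2) × 1600 = 256000.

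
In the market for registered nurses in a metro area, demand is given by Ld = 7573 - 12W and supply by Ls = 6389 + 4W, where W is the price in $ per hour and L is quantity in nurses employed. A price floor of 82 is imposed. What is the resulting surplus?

Evaluating both curves at the floor price 82 gives Ld = 6589, Ls = 6717.
Surplus = Ls - Ld = 6717 - 6589 = 128.

Surplus = 128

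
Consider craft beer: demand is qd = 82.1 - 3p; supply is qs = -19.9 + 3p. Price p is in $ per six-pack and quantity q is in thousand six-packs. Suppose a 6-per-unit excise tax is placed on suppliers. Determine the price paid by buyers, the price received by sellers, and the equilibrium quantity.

With a tax of 6 on suppliers, they supply based on the net price p_s = p_b - 6, so qs = -37.9 + 3p_b.
Set qd = qs: 82.1 - 3p_b = -37.9 + 3p_b, so 120 = 6p_b and p_b = 20.
So p_s = 14 and the quantity traded is q = 82.1 - 3(20) = 22.1.

p_b = 20, p_s = 14, q = 22.1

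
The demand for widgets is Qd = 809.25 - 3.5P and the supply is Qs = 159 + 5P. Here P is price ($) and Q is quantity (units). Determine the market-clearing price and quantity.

Set Qd = Qs: 809.25 - 3.5P = 159 + 5P, so 650.25 = 8.5P and P* = 76.5.
Then Q* = 809.25 - 3.5(76.5) = 541.5.

P* = 76.5, Q* = 541.5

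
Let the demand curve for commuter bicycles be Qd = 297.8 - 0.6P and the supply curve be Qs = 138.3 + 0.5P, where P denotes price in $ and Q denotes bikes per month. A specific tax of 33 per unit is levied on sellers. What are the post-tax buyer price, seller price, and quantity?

P_b = 160, P_s = 127, Q = 201.8

The tax drives a wedge P_b - P_s = 33. Substituting P_s = P_b - 33 into supply: Qs = 121.8 + 0.5P_b.
Equate demand and the shifted supply: 297.8 - 0.6P_b = 121.8 + 0.5P_b, giving 1.1P_b = 176, so P_b = 160.
Then P_s = 160 - 33 = 127 and Q = 297.8 - 0.6(160) = 201.8.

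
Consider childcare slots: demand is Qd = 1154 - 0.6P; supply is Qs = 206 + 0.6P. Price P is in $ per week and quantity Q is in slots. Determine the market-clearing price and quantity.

The market clears where 1154 - 0.6P = 206 + 0.6P. Rearranging, 1.2P = 948, hence P* = 790.
Plugging P* into demand: Q* = 1154 - 0.6(790) = 680.

P* = 790, Q* = 680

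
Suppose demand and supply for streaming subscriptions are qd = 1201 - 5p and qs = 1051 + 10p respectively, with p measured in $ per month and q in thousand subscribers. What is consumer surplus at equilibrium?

The market clears where 1201 - 5p = 1051 + 10p. Rearranging, 15p = 150, hence p* = 10.
Substitute back: q* = 1201 - 5(10) = 1151.
Demand choke price (qd = 0): p = 1201/5 = 240.2. Consumer surplus = ½ × (240.2 - 10) × 1151 = 132480.1.

Consumer surplus = 132480.1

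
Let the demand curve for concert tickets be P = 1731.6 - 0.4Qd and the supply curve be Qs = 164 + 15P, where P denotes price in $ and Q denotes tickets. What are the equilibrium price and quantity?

P* = 238, Q* = 3734

Inverting to quantity form: Qd = 4329 - 2.5P.
Set Qd = Qs: 4329 - 2.5P = 164 + 15P, so 4165 = 17.5P and P* = 238.
From the demand curve, Q* = 4329 - 2.5(238) = 3734.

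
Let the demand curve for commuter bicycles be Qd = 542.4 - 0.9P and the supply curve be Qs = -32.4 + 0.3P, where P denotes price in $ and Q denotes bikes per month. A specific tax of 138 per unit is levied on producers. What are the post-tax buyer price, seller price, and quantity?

Producers keep P_s = P_b - 138 per unit, so supply in terms of the buyer price is Qs = -73.8 + 0.3P_b.
Equate demand and the shifted supply: 542.4 - 0.9P_b = -73.8 + 0.3P_b, giving 1.2P_b = 616.2, so P_b = 513.5.
So P_s = 375.5 and the quantity traded is Q = 542.4 - 0.9(513.5) = 80.25.

P_b = 513.5, P_s = 375.5, Q = 80.25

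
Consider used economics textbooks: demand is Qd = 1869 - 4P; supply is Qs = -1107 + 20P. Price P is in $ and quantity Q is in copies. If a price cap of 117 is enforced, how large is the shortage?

Evaluating both curves at the ceiling price 117 gives Qd = 1401, Qs = 1233.
Shortage = Qd - Qs = 1401 - 1233 = 168.

Shortage = 168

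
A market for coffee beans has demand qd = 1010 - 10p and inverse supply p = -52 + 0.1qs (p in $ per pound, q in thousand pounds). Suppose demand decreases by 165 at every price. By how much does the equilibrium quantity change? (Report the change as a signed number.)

Δq = -82.5

In direct form, qs = 520 + 10p.
Set qd = qs: 1010 - 10p = 520 + 10p, so 490 = 20p and p* = 24.5.
Substitute back: q* = 1010 - 10(24.5) = 765.
After the shift, demand is qd = 845 - 10p.
The new intersection has 325 = 20p, i.e. p = 16.25, q = 682.5.
Δq = 682.5 - 765 = -82.5.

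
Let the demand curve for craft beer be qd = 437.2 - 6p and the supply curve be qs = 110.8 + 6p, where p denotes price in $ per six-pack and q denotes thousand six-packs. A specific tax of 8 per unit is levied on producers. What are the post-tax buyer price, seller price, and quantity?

With a tax of 8 on producers, they supply based on the net price p_s = p_b - 8, so qs = 62.8 + 6p_b.
Set qd = qs: 437.2 - 6p_b = 62.8 + 6p_b, so 374.4 = 12p_b and p_b = 31.2.
So p_s = 23.2 and the quantity traded is q = 437.2 - 6(31.2) = 250.

p_b = 31.2, p_s = 23.2, q = 250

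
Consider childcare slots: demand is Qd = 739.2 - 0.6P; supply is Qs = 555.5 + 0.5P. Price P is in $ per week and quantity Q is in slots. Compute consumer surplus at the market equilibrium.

Equating demand and supply, 739.2 - 0.6P = 555.5 + 0.5P gives 1.1P = 183.7, so P* = 167.
Plugging P* into demand: Q* = 739.2 - 0.6(167) = 639.
Demand choke price (Qd = 0): P = 739.2/0.6 = 1232. Consumer surplus = ½ × (1232 - 167) × 639 = 340267.5.

Consumer surplus = 340267.5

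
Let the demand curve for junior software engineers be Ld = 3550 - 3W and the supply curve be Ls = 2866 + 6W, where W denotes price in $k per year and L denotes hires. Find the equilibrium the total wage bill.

The total wage bill = 252472

The market clears where 3550 - 3W = 2866 + 6W. Rearranging, 9W = 684, hence W* = 76.
Plugging W* into demand: L* = 3550 - 3(76) = 3322.
The total wage bill = W* × L* = 76 × 3322 = 252472.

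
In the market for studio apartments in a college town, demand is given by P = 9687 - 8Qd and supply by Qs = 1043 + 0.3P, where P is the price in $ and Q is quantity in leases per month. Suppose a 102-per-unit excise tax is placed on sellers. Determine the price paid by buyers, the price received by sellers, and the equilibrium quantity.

P_b = 467, P_s = 365, Q = 1152.5

Solving each curve for Q: Qd = 1210.875 - 0.125P.
With a tax of 102 on sellers, they supply based on the net price P_s = P_b - 102, so Qs = 1012.4 + 0.3P_b.
Equate demand and the shifted supply: 1210.875 - 0.125P_b = 1012.4 + 0.3P_b, giving 0.425P_b = 198.475, so P_b = 467.
So P_s = 365 and the quantity traded is Q = 1210.875 - 0.125(467) = 1152.5.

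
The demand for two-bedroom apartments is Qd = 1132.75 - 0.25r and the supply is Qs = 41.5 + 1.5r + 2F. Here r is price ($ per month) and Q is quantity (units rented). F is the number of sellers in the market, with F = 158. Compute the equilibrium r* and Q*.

With F = 158, supply is Qs = 357.5 + 1.5r.
At equilibrium Qd = Qs, so 1132.75 - 0.25r = 357.5 + 1.5r; collecting terms, 775.25 = 1.75r and r* = 443.
From the demand curve, Q* = 1132.75 - 0.25(443) = 1022.

r* = 443, Q* = 1022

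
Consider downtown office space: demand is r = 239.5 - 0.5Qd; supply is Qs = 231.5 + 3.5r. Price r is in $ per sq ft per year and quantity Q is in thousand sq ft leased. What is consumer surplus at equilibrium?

Solving each curve for Q: Qd = 479 - 2r.
Set Qd = Qs: 479 - 2r = 231.5 + 3.5r, so 247.5 = 5.5r and r* = 45.
Plugging r* into demand: Q* = 479 - 2(45) = 389.
Demand choke price (Qd = 0): r = 479/2 = 239.5. Consumer surplus = ½ × (239.5 - 45) × 389 = 37830.25.

Consumer surplus = 37830.25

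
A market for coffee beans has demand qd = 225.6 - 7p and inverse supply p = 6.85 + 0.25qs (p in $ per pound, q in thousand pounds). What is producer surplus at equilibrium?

Rewriting in direct form: qs = -27.4 + 4p.
At equilibrium qd = qs, so 225.6 - 7p = -27.4 + 4p; collecting terms, 253 = 11p and p* = 23.
Then q* = 225.6 - 7(23) = 64.6.
Supply choke price (qs = 0): p = 6.85. Producer surplus = ½ × (23 - 6.85) × 64.6 = 521.645.

Producer surplus = 521.645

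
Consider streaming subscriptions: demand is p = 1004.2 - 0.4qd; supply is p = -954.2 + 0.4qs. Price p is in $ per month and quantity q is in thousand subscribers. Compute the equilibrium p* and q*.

In direct form, qd = 2510.5 - 2.5p and qs = 2385.5 + 2.5p.
The market clears where 2510.5 - 2.5p = 2385.5 + 2.5p. Rearranging, 5p = 125, hence p* = 25.
Plugging p* into demand: q* = 2510.5 - 2.5(25) = 2448.

p* = 25, q* = 2448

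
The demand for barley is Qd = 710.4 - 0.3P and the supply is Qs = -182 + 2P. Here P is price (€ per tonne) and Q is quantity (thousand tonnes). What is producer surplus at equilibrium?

At equilibrium Qd = Qs, so 710.4 - 0.3P = -182 + 2P; collecting terms, 892.4 = 2.3P and P* = 388.
Substitute back: Q* = 710.4 - 0.3(388) = 594.
Supply choke price (Qs = 0): P = 91. Producer surplus = ½ × (388 - 91) × 594 = 88209.

Producer surplus = 88209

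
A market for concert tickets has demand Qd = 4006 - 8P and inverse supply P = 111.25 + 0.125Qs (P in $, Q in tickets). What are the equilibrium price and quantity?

P* = 306, Q* = 1558

In direct form, Qs = -890 + 8P.
Equating demand and supply, 4006 - 8P = -890 + 8P gives 16P = 4896, so P* = 306.
Plugging P* into demand: Q* = 4006 - 8(306) = 1558.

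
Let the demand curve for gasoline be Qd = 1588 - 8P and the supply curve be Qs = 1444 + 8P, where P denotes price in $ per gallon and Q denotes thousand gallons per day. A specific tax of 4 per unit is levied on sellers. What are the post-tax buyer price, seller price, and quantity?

With a tax of 4 on sellers, they supply based on the net price P_s = P_b - 4, so Qs = 1412 + 8P_b.
Equate demand and the shifted supply: 1588 - 8P_b = 1412 + 8P_b, giving 16P_b = 176, so P_b = 11.
Then P_s = 11 - 4 = 7 and Q = 1588 - 8(11) = 1500.

P_b = 11, P_s = 7, Q = 1500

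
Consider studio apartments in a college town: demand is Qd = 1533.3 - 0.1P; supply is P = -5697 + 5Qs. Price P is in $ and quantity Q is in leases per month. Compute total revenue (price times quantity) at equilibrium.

Solving each curve for Q: Qs = 1139.4 + 0.2P.
The market clears where 1533.3 - 0.1P = 1139.4 + 0.2P. Rearranging, 0.3P = 393.9, hence P* = 1313.
From the demand curve, Q* = 1533.3 - 0.1(1313) = 1402.
Total revenue = P* × Q* = 1313 × 1402 = 1840826.

Total revenue = 1840826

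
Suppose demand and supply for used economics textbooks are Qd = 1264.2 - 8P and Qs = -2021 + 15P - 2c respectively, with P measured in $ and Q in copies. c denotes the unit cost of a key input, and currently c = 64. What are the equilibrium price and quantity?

With c = 64, supply is Qs = -2149 + 15P.
Set Qd = Qs: 1264.2 - 8P = -2149 + 15P, so 3413.2 = 23P and P* = 148.4.
Then Q* = 1264.2 - 8(148.4) = 77.

P* = 148.4, Q* = 77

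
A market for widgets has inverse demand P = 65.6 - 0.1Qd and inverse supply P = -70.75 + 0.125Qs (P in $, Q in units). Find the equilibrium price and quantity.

Solving each curve for Q: Qd = 656 - 10P and Qs = 566 + 8P.
At equilibrium Qd = Qs, so 656 - 10P = 566 + 8P; collecting terms, 90 = 18P and P* = 5.
Plugging P* into demand: Q* = 656 - 10(5) = 606.

P* = 5, Q* = 606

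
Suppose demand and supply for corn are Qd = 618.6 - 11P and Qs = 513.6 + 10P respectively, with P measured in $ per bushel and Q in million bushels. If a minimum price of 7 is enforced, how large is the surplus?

Surplus = 42

Evaluating both curves at the floor price 7 gives Qd = 541.6, Qs = 583.6.
Surplus = Qs - Qd = 583.6 - 541.6 = 42.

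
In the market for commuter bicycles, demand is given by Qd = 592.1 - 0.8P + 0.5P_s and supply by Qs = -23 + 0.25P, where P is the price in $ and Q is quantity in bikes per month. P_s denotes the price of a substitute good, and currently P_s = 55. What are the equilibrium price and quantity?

With P_s = 55, demand is Qd = 619.6 - 0.8P.
The market clears where 619.6 - 0.8P = -23 + 0.25P. Rearranging, 1.05P = 642.6, hence P* = 612.
Then Q* = 619.6 - 0.8(612) = 130.

P* = 612, Q* = 130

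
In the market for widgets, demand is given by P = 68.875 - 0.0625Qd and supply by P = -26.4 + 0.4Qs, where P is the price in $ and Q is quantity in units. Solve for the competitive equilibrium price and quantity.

Inverting to quantity form: Qd = 1102 - 16P and Qs = 66 + 2.5P.
At equilibrium Qd = Qs, so 1102 - 16P = 66 + 2.5P; collecting terms, 1036 = 18.5P and P* = 56.
Plugging P* into demand: Q* = 1102 - 16(56) = 206.

P* = 56, Q* = 206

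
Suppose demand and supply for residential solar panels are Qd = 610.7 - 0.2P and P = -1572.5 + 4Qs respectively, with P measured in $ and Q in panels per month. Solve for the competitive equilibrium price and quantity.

Inverting to quantity form: Qs = 393.125 + 0.25P.
Equating demand and supply, 610.7 - 0.2P = 393.125 + 0.25P gives 0.45P = 217.575, so P* = 483.5.
Substitute back: Q* = 610.7 - 0.2(483.5) = 514.

P* = 483.5, Q* = 514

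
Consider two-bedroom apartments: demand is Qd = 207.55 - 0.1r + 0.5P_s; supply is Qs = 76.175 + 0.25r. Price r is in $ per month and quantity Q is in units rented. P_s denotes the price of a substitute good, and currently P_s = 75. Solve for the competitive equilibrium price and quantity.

With P_s = 75, demand is Qd = 245.05 - 0.1r.
At equilibrium Qd = Qs, so 245.05 - 0.1r = 76.175 + 0.25r; collecting terms, 168.875 = 0.35r and r* = 482.5.
Plugging r* into demand: Q* = 245.05 - 0.1(482.5) = 196.8.

r* = 482.5, Q* = 196.8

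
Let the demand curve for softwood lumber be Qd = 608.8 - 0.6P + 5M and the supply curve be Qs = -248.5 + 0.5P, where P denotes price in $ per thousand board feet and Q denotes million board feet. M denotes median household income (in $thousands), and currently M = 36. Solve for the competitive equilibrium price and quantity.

P* = 943, Q* = 223

With M = 36, demand is Qd = 788.8 - 0.6P.
At equilibrium Qd = Qs, so 788.8 - 0.6P = -248.5 + 0.5P; collecting terms, 1037.3 = 1.1P and P* = 943.
Plugging P* into demand: Q* = 788.8 - 0.6(943) = 223.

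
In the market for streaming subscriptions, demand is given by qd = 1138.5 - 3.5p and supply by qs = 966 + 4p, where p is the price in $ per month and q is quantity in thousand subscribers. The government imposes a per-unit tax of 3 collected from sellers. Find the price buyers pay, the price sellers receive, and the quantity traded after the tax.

p_b = 24.6, p_s = 21.6, q = 1052.4

The tax drives a wedge p_b - p_s = 3. Substituting p_s = p_b - 3 into supply: qs = 954 + 4p_b.
Set qd = qs: 1138.5 - 3.5p_b = 954 + 4p_b, so 184.5 = 7.5p_b and p_b = 24.6.
Then p_s = 24.6 - 3 = 21.6 and q = 1138.5 - 3.5(24.6) = 1052.4.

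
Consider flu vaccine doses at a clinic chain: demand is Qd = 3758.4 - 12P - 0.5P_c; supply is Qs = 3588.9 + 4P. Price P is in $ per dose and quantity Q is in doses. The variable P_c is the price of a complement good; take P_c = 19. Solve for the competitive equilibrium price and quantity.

With P_c = 19, demand is Qd = 3748.9 - 12P.
The market clears where 3748.9 - 12P = 3588.9 + 4P. Rearranging, 16P = 160, hence P* = 10.
Then Q* = 3748.9 - 12(10) = 3628.9.

P* = 10, Q* = 3628.9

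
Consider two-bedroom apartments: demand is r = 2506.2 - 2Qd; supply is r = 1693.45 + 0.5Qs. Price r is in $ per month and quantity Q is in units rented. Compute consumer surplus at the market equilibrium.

Solving each curve for Q: Qd = 1253.1 - 0.5r and Qs = -3386.9 + 2r.
Set Qd = Qs: 1253.1 - 0.5r = -3386.9 + 2r, so 4640 = 2.5r and r* = 1856.
Plugging r* into demand: Q* = 1253.1 - 0.5(1856) = 325.1.
Demand choke price (Qd = 0): r = 1253.1/0.5 = 2506.2. Consumer surplus = ½ × (2506.2 - 1856) × 325.1 = 105690.01.

Consumer surplus = 105690.01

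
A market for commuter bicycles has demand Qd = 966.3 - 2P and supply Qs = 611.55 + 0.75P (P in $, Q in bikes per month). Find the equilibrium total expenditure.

Total expenditure = 91370.7

Set Qd = Qs: 966.3 - 2P = 611.55 + 0.75P, so 354.75 = 2.75P and P* = 129.
Plugging P* into demand: Q* = 966.3 - 2(129) = 708.3.
Total expenditure = P* × Q* = 129 × 708.3 = 91370.7.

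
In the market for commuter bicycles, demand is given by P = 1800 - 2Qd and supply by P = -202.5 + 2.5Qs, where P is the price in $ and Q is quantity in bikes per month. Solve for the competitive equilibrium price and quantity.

Rewriting in direct form: Qd = 900 - 0.5P and Qs = 81 + 0.4P.
The market clears where 900 - 0.5P = 81 + 0.4P. Rearranging, 0.9P = 819, hence P* = 910.
Plugging P* into demand: Q* = 900 - 0.5(910) = 445.

P* = 910, Q* = 445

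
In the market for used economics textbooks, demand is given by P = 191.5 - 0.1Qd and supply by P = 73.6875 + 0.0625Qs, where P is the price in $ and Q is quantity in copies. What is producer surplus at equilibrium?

Rewriting in direct form: Qd = 1915 - 10P and Qs = -1179 + 16P.
The market clears where 1915 - 10P = -1179 + 16P. Rearranging, 26P = 3094, hence P* = 119.
Substitute back: Q* = 1915 - 10(119) = 725.
Supply choke price (Qs = 0): P = 73.6875. Producer surplus = ½ × (119 - 73.6875) × 725 = 16425.78125.

Producer surplus = 16425.78125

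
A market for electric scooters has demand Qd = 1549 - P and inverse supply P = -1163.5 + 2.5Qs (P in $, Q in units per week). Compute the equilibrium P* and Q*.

Inverting to quantity form: Qs = 465.4 + 0.4P.
The market clears where 1549 - P = 465.4 + 0.4P. Rearranging, 1.4P = 1083.6, hence P* = 774.
Then Q* = 1549 - 774 = 775.

P* = 774, Q* = 775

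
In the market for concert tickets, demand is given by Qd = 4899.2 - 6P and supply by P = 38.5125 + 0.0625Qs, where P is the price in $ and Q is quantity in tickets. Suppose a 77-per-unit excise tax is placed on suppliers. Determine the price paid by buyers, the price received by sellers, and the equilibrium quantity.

P_b = 306.7, P_s = 229.7, Q = 3059

Inverting to quantity form: Qs = -616.2 + 16P.
Suppliers keep P_s = P_b - 77 per unit, so supply in terms of the buyer price is Qs = -1848.2 + 16P_b.
Market clearing requires 4899.2 - 6P_b = -1848.2 + 16P_b; hence 6747.4 = 22P_b and P_b = 306.7.
So P_s = 229.7 and the quantity traded is Q = 4899.2 - 6(306.7) = 3059.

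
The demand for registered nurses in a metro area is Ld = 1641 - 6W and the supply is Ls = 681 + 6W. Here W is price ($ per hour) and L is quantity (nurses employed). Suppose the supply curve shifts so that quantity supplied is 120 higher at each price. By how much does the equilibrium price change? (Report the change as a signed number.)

At equilibrium Ld = Ls, so 1641 - 6W = 681 + 6W; collecting terms, 960 = 12W and W* = 80.
Substitute back: L* = 1641 - 6(80) = 1161.
After the shift, supply is Ls = 801 + 6W.
New equilibrium: 840 = 12W, so W = 70 and L = 1221.
ΔW = 70 - 80 = -10.

ΔW = -10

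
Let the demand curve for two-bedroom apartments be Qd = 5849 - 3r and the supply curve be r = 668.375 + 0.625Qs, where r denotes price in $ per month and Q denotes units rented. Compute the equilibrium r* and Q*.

r* = 1504, Q* = 1337

Rewriting in direct form: Qs = -1069.4 + 1.6r.
Set Qd = Qs: 5849 - 3r = -1069.4 + 1.6r, so 6918.4 = 4.6r and r* = 1504.
Plugging r* into demand: Q* = 5849 - 3(1504) = 1337.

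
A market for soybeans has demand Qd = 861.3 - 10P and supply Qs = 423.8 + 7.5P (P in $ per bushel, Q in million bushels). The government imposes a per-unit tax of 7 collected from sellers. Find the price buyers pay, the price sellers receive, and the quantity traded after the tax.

P_b = 28, P_s = 21, Q = 581.3

The tax drives a wedge P_b - P_s = 7. Substituting P_s = P_b - 7 into supply: Qs = 371.3 + 7.5P_b.
Equate demand and the shifted supply: 861.3 - 10P_b = 371.3 + 7.5P_b, giving 17.5P_b = 490, so P_b = 28.
Then P_s = 28 - 7 = 21 and Q = 861.3 - 10(28) = 581.3.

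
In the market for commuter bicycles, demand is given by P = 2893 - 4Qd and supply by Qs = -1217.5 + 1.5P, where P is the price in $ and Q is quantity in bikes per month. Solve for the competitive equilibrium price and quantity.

P* = 1109, Q* = 446

In direct form, Qd = 723.25 - 0.25P.
Equating demand and supply, 723.25 - 0.25P = -1217.5 + 1.5P gives 1.75P = 1940.75, so P* = 1109.
From the demand curve, Q* = 723.25 - 0.25(1109) = 446.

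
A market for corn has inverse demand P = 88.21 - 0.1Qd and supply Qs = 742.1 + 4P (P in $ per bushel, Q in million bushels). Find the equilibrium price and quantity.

Inverting to quantity form: Qd = 882.1 - 10P.
Set Qd = Qs: 882.1 - 10P = 742.1 + 4P, so 140 = 14P and P* = 10.
Plugging P* into demand: Q* = 882.1 - 10(10) = 782.1.

P* = 10, Q* = 782.1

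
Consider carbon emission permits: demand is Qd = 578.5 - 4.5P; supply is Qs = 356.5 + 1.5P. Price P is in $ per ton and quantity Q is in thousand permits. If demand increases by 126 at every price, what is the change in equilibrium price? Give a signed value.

Set Qd = Qs: 578.5 - 4.5P = 356.5 + 1.5P, so 222 = 6P and P* = 37.
From the demand curve, Q* = 578.5 - 4.5(37) = 412.
After the shift, demand is Qd = 704.5 - 4.5P.
The new intersection has 348 = 6P, i.e. P = 58, Q = 443.5.
ΔP = 58 - 37 = 21.

ΔP = 21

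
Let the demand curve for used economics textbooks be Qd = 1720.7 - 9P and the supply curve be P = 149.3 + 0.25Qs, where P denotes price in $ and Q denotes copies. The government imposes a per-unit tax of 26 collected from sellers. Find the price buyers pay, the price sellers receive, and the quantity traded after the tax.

Inverting to quantity form: Qs = -597.2 + 4P.
With a tax of 26 on sellers, they supply based on the net price P_s = P_b - 26, so Qs = -701.2 + 4P_b.
Market clearing requires 1720.7 - 9P_b = -701.2 + 4P_b; hence 2421.9 = 13P_b and P_b = 186.3.
So P_s = 160.3 and the quantity traded is Q = 1720.7 - 9(186.3) = 44.

P_b = 186.3, P_s = 160.3, Q = 44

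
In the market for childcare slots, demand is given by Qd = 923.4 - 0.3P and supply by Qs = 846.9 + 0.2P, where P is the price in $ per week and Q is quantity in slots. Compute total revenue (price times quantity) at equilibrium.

Set Qd = Qs: 923.4 - 0.3P = 846.9 + 0.2P, so 76.5 = 0.5P and P* = 153.
Plugging P* into demand: Q* = 923.4 - 0.3(153) = 877.5.
Total revenue = P* × Q* = 153 × 877.5 = 134257.5.

Total revenue = 134257.5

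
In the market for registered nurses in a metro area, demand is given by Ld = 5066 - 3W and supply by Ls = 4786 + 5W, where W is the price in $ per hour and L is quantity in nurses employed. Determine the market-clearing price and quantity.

The market clears where 5066 - 3W = 4786 + 5W. Rearranging, 8W = 280, hence W* = 35.
Substitute back: L* = 5066 - 3(35) = 4961.

W* = 35, L* = 4961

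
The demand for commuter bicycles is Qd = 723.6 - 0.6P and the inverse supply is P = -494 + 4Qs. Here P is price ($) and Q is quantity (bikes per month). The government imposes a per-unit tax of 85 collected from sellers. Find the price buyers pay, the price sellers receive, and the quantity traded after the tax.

P_b = 731, P_s = 646, Q = 285

Inverting to quantity form: Qs = 123.5 + 0.25P.
With a tax of 85 on sellers, they supply based on the net price P_s = P_b - 85, so Qs = 102.25 + 0.25P_b.
Equate demand and the shifted supply: 723.6 - 0.6P_b = 102.25 + 0.25P_b, giving 0.85P_b = 621.35, so P_b = 731.
Then P_s = 731 - 85 = 646 and Q = 723.6 - 0.6(731) = 285.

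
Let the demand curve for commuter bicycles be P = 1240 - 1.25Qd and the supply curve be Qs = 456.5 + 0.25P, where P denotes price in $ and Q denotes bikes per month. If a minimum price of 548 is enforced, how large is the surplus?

Inverting to quantity form: Qd = 992 - 0.8P.
With P fixed at 548, quantity demanded is 553.6 and quantity supplied is 593.5.
Surplus = Qs - Qd = 593.5 - 553.6 = 39.9.

Surplus = 39.9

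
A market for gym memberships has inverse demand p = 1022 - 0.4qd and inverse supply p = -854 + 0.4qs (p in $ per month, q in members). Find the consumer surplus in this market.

Inverting to quantity form: qd = 2555 - 2.5p and qs = 2135 + 2.5p.
The market clears where 2555 - 2.5p = 2135 + 2.5p. Rearranging, 5p = 420, hence p* = 84.
Plugging p* into demand: q* = 2555 - 2.5(84) = 2345.
Demand choke price (qd = 0): p = 2555/2.5 = 1022. Consumer surplus = ½ × (1022 - 84) × 2345 = 1099805.

Consumer surplus = 1099805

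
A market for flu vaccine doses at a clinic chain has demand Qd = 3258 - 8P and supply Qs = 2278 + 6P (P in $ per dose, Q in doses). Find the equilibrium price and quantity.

P* = 70, Q* = 2698

At equilibrium Qd = Qs, so 3258 - 8P = 2278 + 6P; collecting terms, 980 = 14P and P* = 70.
Then Q* = 3258 - 8(70) = 2698.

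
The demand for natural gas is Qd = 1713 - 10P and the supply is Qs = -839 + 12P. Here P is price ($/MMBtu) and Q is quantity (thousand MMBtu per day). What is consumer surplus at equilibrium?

Set Qd = Qs: 1713 - 10P = -839 + 12P, so 2552 = 22P and P* = 116.
Plugging P* into demand: Q* = 1713 - 10(116) = 553.
Demand choke price (Qd = 0): P = 1713/10 = 171.3. Consumer surplus = ½ × (171.3 - 116) × 553 = 15290.45.

Consumer surplus = 15290.45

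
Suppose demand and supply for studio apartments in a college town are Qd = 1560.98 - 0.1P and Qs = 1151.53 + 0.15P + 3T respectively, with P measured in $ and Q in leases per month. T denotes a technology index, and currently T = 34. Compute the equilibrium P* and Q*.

With T = 34, supply is Qs = 1253.53 + 0.15P.
Equating demand and supply, 1560.98 - 0.1P = 1253.53 + 0.15P gives 0.25P = 307.45, so P* = 1229.8.
Substitute back: Q* = 1560.98 - 0.1(1229.8) = 1438.

P* = 1229.8, Q* = 1438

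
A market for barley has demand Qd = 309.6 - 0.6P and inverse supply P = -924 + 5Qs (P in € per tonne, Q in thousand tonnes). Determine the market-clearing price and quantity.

P* = 156, Q* = 216

Rewriting in direct form: Qs = 184.8 + 0.2P.
Equating demand and supply, 309.6 - 0.6P = 184.8 + 0.2P gives 0.8P = 124.8, so P* = 156.
Plugging P* into demand: Q* = 309.6 - 0.6(156) = 216.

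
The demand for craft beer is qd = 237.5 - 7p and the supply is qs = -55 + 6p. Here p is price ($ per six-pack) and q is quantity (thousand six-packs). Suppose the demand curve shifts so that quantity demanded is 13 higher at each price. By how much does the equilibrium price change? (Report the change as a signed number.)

Equating demand and supply, 237.5 - 7p = -55 + 6p gives 13p = 292.5, so p* = 22.5.
From the demand curve, q* = 237.5 - 7(22.5) = 80.
After the shift, demand is qd = 250.5 - 7p.
The new intersection has 305.5 = 13p, i.e. p = 23.5, q = 86.
Δp = 23.5 - 22.5 = 1.

Δp = 1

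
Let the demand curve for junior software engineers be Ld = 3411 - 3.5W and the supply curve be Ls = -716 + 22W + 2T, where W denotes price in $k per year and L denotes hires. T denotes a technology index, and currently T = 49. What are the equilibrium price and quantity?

With T = 49, supply is Ls = -618 + 22W.
Set Ld = Ls: 3411 - 3.5W = -618 + 22W, so 4029 = 25.5W and W* = 158.
Plugging W* into demand: L* = 3411 - 3.5(158) = 2858.

W* = 158, L* = 2858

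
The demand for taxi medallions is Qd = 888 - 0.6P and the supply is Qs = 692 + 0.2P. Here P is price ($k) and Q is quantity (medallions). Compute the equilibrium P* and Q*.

Set Qd = Qs: 888 - 0.6P = 692 + 0.2P, so 196 = 0.8P and P* = 245.
Then Q* = 888 - 0.6(245) = 741.

P* = 245, Q* = 741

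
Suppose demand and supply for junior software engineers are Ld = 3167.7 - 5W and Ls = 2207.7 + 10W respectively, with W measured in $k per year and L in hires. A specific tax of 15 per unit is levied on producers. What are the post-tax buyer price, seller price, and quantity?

With a tax of 15 on producers, they supply based on the net price W_s = W_b - 15, so Ls = 2057.7 + 10W_b.
Set Ld = Ls: 3167.7 - 5W_b = 2057.7 + 10W_b, so 1110 = 15W_b and W_b = 74.
Then W_s = 74 - 15 = 59 and L = 3167.7 - 5(74) = 2797.7.

W_b = 74, W_s = 59, L = 2797.7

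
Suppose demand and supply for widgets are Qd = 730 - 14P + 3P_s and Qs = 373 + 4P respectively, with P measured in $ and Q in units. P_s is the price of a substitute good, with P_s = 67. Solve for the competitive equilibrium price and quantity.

P* = 31, Q* = 497

With P_s = 67, demand is Qd = 931 - 14P.
Set Qd = Qs: 931 - 14P = 373 + 4P, so 558 = 18P and P* = 31.
Then Q* = 931 - 14(31) = 497.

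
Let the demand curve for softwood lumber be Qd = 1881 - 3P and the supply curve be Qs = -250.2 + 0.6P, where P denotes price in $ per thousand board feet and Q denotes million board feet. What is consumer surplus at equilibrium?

At equilibrium Qd = Qs, so 1881 - 3P = -250.2 + 0.6P; collecting terms, 2131.2 = 3.6P and P* = 592.
Plugging P* into demand: Q* = 1881 - 3(592) = 105.
Demand choke price (Qd = 0): P = 1881/3 = 627. Consumer surplus = ½ × (627 - 592) × 105 = 1837.5.

Consumer surplus = 1837.5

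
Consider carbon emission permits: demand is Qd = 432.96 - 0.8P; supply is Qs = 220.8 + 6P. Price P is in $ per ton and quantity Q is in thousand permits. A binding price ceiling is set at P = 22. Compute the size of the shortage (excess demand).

Shortage = 62.56

At P = 22: Qd = 415.36 and Qs = 352.8.
Shortage = Qd - Qs = 415.36 - 352.8 = 62.56.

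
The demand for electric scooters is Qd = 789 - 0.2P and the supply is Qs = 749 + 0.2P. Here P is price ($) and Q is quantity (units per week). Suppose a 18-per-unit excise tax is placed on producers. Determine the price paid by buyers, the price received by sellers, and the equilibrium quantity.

P_b = 109, P_s = 91, Q = 767.2

The tax drives a wedge P_b - P_s = 18. Substituting P_s = P_b - 18 into supply: Qs = 745.4 + 0.2P_b.
Equate demand and the shifted supply: 789 - 0.2P_b = 745.4 + 0.2P_b, giving 0.4P_b = 43.6, so P_b = 109.
Then P_s = 109 - 18 = 91 and Q = 789 - 0.2(109) = 767.2.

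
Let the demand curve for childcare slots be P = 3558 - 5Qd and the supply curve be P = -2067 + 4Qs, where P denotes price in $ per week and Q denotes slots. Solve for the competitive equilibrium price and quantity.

In direct form, Qd = 711.6 - 0.2P and Qs = 516.75 + 0.25P.
Equating demand and supply, 711.6 - 0.2P = 516.75 + 0.25P gives 0.45P = 194.85, so P* = 433.
Plugging P* into demand: Q* = 711.6 - 0.2(433) = 625.

P* = 433, Q* = 625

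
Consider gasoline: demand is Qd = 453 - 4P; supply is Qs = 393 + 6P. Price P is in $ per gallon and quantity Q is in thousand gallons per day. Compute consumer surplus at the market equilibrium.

Equating demand and supply, 453 - 4P = 393 + 6P gives 10P = 60, so P* = 6.
Substitute back: Q* = 453 - 4(6) = 429.
Demand choke price (Qd = 0): P = 453/4 = 113.25. Consumer surplus = ½ × (113.25 - 6) × 429 = 23005.125.

Consumer surplus = 23005.125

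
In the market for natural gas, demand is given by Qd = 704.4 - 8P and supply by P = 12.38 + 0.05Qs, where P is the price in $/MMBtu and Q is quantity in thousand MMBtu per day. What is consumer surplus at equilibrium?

Consumer surplus = 11685.61

In direct form, Qs = -247.6 + 20P.
At equilibrium Qd = Qs, so 704.4 - 8P = -247.6 + 20P; collecting terms, 952 = 28P and P* = 34.
Plugging P* into demand: Q* = 704.4 - 8(34) = 432.4.
Demand choke price (Qd = 0): P = 704.4/8 = 88.05. Consumer surplus = ½ × (88.05 - 34) × 432.4 = 11685.61.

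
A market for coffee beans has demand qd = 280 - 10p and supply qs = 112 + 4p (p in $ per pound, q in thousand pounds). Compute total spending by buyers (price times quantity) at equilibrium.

The market clears where 280 - 10p = 112 + 4p. Rearranging, 14p = 168, hence p* = 12.
Then q* = 280 - 10(12) = 160.
Total spending by buyers = p* × q* = 12 × 160 = 1920.

Total spending by buyers = 1920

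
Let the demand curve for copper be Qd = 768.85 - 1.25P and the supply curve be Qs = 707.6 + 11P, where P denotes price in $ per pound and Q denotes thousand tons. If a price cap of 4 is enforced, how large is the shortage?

With P fixed at 4, quantity demanded is 763.85 and quantity supplied is 751.6.
Shortage = Qd - Qs = 763.85 - 751.6 = 12.25.

Shortage = 12.25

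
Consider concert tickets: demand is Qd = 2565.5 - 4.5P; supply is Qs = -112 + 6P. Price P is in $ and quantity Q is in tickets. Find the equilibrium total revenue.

Total revenue = 361590

At equilibrium Qd = Qs, so 2565.5 - 4.5P = -112 + 6P; collecting terms, 2677.5 = 10.5P and P* = 255.
Then Q* = 2565.5 - 4.5(255) = 1418.
Total revenue = P* × Q* = 255 × 1418 = 361590.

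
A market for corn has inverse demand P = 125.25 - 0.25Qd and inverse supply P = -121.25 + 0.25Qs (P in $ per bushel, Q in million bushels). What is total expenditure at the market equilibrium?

Inverting to quantity form: Qd = 501 - 4P and Qs = 485 + 4P.
Set Qd = Qs: 501 - 4P = 485 + 4P, so 16 = 8P and P* = 2.
Then Q* = 501 - 4(2) = 493.
Total expenditure = P* × Q* = 2 × 493 = 986.

Total expenditure = 986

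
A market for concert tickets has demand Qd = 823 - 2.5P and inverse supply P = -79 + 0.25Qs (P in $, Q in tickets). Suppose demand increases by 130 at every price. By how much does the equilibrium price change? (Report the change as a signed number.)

ΔP = 20

Solving each curve for Q: Qs = 316 + 4P.
At equilibrium Qd = Qs, so 823 - 2.5P = 316 + 4P; collecting terms, 507 = 6.5P and P* = 78.
Substitute back: Q* = 823 - 2.5(78) = 628.
After the shift, demand is Qd = 953 - 2.5P.
The new intersection has 637 = 6.5P, i.e. P = 98, Q = 708.
ΔP = 98 - 78 = 20.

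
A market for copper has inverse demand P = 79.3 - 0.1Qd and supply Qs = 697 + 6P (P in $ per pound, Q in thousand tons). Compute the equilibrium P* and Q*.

P* = 6, Q* = 733

Solving each curve for Q: Qd = 793 - 10P.
Set Qd = Qs: 793 - 10P = 697 + 6P, so 96 = 16P and P* = 6.
Substitute back: Q* = 793 - 10(6) = 733.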